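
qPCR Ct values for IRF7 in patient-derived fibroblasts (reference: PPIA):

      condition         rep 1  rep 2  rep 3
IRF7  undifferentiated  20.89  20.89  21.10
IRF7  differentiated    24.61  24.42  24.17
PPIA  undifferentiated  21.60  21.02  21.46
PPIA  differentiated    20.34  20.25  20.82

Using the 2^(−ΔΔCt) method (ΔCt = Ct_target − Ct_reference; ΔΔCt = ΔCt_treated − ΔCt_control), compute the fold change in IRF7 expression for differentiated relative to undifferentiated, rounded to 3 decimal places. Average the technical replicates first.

Mean Ct: IRF7 undifferentiated 20.960; IRF7 differentiated 24.400; PPIA undifferentiated 21.360; PPIA differentiated 20.470
ΔCt(undifferentiated) = 20.960 − 21.360 = -0.400
ΔCt(differentiated) = 24.400 − 20.470 = 3.930
ΔΔCt = 3.930 − (-0.400) = 4.330
Fold change = 2^(−4.330) = 0.0497

0.050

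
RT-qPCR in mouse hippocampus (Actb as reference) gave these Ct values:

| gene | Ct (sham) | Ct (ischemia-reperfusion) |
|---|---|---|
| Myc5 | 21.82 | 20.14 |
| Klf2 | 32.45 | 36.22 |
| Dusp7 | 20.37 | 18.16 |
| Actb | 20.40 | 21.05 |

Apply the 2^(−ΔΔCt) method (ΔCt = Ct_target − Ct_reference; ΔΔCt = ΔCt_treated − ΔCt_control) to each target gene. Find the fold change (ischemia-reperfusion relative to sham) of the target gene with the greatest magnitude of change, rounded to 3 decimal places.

Myc5: ΔΔCt = (20.14−21.05) − (21.82−20.40) = -0.91 − 1.42 = -2.33; fold change = 2^2.33 = 5.028
Klf2: ΔΔCt = (36.22−21.05) − (32.45−20.40) = 15.17 − 12.05 = 3.12; fold change = 2^-3.12 = 0.115
Dusp7: ΔΔCt = (18.16−21.05) − (20.37−20.40) = -2.89 − (-0.03) = -2.86; fold change = 2^2.86 = 7.260
Klf2 has the largest |ΔΔCt| = 3.12.

0.115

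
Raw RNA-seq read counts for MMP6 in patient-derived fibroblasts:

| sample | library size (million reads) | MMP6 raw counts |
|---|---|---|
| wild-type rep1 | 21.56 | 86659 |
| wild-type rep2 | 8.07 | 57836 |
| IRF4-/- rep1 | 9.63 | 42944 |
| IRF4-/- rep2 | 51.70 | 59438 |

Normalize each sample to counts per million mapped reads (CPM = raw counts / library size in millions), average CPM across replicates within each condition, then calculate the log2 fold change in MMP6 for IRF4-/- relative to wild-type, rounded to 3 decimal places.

-0.996

CPM(wild-type rep1) = 86659 / 21.56 = 4019.4341
CPM(wild-type rep2) = 57836 / 8.07 = 7166.7906
CPM(IRF4-/- rep1) = 42944 / 9.63 = 4459.3977
CPM(IRF4-/- rep2) = 59438 / 51.70 = 1149.6712
mean CPM(wild-type) = 5593.1124; mean CPM(IRF4-/-) = 2804.5344
Fold change = 2804.5344 / 5593.1124 = 0.50143
log2(0.50143) = -0.9959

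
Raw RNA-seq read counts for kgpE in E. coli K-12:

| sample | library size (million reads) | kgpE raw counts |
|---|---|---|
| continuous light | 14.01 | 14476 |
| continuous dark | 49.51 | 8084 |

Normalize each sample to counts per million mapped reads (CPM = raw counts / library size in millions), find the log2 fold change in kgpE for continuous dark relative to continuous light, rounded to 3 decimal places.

-2.662

CPM(continuous light) = 14476 / 14.01 = 1033.2620
CPM(continuous dark) = 8084 / 49.51 = 163.2801
Fold change = 163.2801 / 1033.2620 = 0.15802
log2(0.15802) = -2.6618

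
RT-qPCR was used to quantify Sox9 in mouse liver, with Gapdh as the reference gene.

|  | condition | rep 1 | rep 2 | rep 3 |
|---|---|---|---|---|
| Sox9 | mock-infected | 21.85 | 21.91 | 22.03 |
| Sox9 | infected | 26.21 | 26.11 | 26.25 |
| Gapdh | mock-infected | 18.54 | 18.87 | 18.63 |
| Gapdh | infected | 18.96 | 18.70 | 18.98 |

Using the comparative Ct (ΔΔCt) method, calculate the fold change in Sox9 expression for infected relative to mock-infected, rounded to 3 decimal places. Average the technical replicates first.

Mean Ct: Sox9 mock-infected 21.930; Sox9 infected 26.190; Gapdh mock-infected 18.680; Gapdh infected 18.880
ΔCt(mock-infected) = 21.930 − 18.680 = 3.250
ΔCt(infected) = 26.190 − 18.880 = 7.310
ΔΔCt = 7.310 − 3.250 = 4.060
Fold change = 2^(−4.060) = 0.0600

0.060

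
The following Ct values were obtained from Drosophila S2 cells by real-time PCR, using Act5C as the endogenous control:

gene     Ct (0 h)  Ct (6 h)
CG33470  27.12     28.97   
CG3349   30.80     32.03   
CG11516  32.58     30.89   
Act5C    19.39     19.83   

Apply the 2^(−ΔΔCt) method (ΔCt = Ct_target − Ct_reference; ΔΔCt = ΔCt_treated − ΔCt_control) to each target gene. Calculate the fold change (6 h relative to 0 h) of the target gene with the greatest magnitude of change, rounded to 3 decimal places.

CG33470: ΔΔCt = (28.97−19.83) − (27.12−19.39) = 9.14 − 7.73 = 1.41; fold change = 2^-1.41 = 0.376
CG3349: ΔΔCt = (32.03−19.83) − (30.80−19.39) = 12.20 − 11.41 = 0.79; fold change = 2^-0.79 = 0.578
CG11516: ΔΔCt = (30.89−19.83) − (32.58−19.39) = 11.06 − 13.19 = -2.13; fold change = 2^2.13 = 4.377
CG11516 has the largest |ΔΔCt| = 2.13.

4.377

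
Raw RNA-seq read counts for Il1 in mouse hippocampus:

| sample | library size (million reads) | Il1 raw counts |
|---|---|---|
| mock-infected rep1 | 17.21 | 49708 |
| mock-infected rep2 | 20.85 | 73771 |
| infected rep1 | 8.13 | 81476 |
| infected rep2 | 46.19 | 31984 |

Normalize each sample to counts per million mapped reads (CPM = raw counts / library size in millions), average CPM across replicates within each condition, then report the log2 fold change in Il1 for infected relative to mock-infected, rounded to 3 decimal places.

0.737

CPM(mock-infected rep1) = 49708 / 17.21 = 2888.3207
CPM(mock-infected rep2) = 73771 / 20.85 = 3538.1775
CPM(infected rep1) = 81476 / 8.13 = 10021.6482
CPM(infected rep2) = 31984 / 46.19 = 692.4443
mean CPM(mock-infected) = 3213.2491; mean CPM(infected) = 5357.0462
Fold change = 5357.0462 / 3213.2491 = 1.66717
log2(1.66717) = 0.7374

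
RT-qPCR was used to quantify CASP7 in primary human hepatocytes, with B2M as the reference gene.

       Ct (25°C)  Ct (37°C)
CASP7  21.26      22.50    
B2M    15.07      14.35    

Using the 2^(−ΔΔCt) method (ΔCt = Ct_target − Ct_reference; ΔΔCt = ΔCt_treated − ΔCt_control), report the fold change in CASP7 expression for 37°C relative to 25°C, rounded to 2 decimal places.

0.26

ΔCt(25°C) = 21.260 − 15.070 = 6.190
ΔCt(37°C) = 22.500 − 14.350 = 8.150
ΔΔCt = 8.150 − 6.190 = 1.960
Fold change = 2^(−1.960) = 0.257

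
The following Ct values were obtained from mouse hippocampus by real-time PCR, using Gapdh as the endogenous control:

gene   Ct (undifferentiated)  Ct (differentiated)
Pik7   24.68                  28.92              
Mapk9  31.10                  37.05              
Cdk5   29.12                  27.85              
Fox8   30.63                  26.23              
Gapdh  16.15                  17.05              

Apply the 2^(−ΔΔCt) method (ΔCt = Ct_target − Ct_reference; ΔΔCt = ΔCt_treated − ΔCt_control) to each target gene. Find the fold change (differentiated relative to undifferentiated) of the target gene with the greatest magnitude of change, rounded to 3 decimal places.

Pik7: ΔΔCt = (28.92−17.05) − (24.68−16.15) = 11.87 − 8.53 = 3.34; fold change = 2^-3.34 = 0.099
Mapk9: ΔΔCt = (37.05−17.05) − (31.10−16.15) = 20.00 − 14.95 = 5.05; fold change = 2^-5.05 = 0.030
Cdk5: ΔΔCt = (27.85−17.05) − (29.12−16.15) = 10.80 − 12.97 = -2.17; fold change = 2^2.17 = 4.500
Fox8: ΔΔCt = (26.23−17.05) − (30.63−16.15) = 9.18 − 14.48 = -5.30; fold change = 2^5.30 = 39.397
Fox8 has the largest |ΔΔCt| = 5.30.

39.397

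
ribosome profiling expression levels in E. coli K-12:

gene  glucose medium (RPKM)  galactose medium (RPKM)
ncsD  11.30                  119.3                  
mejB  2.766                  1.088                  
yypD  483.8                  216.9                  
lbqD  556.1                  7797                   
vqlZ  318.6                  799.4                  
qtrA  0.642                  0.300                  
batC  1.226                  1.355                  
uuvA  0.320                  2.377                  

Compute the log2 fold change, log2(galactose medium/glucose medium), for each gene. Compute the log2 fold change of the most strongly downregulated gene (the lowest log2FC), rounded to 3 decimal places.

-1.346

log2(119.3/11.30) = 3.400  (ncsD)
log2(1.088/2.766) = -1.346  (mejB)
log2(216.9/483.8) = -1.157  (yypD)
log2(7797/556.1) = 3.810  (lbqD)
log2(799.4/318.6) = 1.327  (vqlZ)
log2(0.300/0.642) = -1.098  (qtrA)
log2(1.355/1.226) = 0.144  (batC)
log2(2.377/0.320) = 2.893  (uuvA)
mejB is most strongly downregulated.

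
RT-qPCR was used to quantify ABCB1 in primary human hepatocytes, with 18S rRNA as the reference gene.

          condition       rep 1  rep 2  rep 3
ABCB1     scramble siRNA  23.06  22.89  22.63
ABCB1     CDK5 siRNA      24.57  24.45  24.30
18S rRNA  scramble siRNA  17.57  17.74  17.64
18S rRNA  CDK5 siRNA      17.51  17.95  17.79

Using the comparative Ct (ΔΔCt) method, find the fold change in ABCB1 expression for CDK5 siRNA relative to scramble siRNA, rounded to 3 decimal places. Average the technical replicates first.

0.358

Mean Ct: ABCB1 scramble siRNA 22.860; ABCB1 CDK5 siRNA 24.440; 18S rRNA scramble siRNA 17.650; 18S rRNA CDK5 siRNA 17.750
ΔCt(scramble siRNA) = 22.860 − 17.650 = 5.210
ΔCt(CDK5 siRNA) = 24.440 − 17.750 = 6.690
ΔΔCt = 6.690 − 5.210 = 1.480
Fold change = 2^(−1.480) = 0.3585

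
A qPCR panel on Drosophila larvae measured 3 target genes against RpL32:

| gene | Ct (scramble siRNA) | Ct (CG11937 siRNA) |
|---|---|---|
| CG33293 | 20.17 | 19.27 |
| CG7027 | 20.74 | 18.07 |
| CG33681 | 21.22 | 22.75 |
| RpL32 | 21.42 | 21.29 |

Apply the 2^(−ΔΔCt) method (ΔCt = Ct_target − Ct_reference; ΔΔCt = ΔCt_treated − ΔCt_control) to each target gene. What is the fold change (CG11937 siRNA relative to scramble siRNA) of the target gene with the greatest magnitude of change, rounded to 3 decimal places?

CG33293: ΔΔCt = (19.27−21.29) − (20.17−21.42) = -2.02 − (-1.25) = -0.77; fold change = 2^0.77 = 1.705
CG7027: ΔΔCt = (18.07−21.29) − (20.74−21.42) = -3.22 − (-0.68) = -2.54; fold change = 2^2.54 = 5.816
CG33681: ΔΔCt = (22.75−21.29) − (21.22−21.42) = 1.46 − (-0.20) = 1.66; fold change = 2^-1.66 = 0.316
CG7027 has the largest |ΔΔCt| = 2.54.

5.816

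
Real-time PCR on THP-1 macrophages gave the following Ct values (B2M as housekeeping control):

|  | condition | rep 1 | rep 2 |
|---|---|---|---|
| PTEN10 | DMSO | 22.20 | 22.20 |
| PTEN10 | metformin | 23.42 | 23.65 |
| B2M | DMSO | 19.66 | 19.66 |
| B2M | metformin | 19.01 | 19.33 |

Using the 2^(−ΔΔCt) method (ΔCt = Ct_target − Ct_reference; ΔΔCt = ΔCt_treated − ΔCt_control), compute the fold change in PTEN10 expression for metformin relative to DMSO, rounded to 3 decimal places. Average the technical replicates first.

0.282

Mean Ct: PTEN10 DMSO 22.200; PTEN10 metformin 23.535; B2M DMSO 19.660; B2M metformin 19.170
ΔCt(DMSO) = 22.200 − 19.660 = 2.540
ΔCt(metformin) = 23.535 − 19.170 = 4.365
ΔΔCt = 4.365 − 2.540 = 1.825
Fold change = 2^(−1.825) = 0.2822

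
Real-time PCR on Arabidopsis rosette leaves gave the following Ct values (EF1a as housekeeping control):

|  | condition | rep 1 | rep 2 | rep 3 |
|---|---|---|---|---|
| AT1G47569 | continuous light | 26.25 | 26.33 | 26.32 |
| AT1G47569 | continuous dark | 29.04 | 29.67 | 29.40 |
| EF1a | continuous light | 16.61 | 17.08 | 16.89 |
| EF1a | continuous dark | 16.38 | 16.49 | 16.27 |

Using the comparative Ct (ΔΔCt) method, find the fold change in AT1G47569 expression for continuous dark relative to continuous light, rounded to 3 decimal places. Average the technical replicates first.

Mean Ct: AT1G47569 continuous light 26.300; AT1G47569 continuous dark 29.370; EF1a continuous light 16.860; EF1a continuous dark 16.380
ΔCt(continuous light) = 26.300 − 16.860 = 9.440
ΔCt(continuous dark) = 29.370 − 16.380 = 12.990
ΔΔCt = 12.990 − 9.440 = 3.550
Fold change = 2^(−3.550) = 0.0854

0.085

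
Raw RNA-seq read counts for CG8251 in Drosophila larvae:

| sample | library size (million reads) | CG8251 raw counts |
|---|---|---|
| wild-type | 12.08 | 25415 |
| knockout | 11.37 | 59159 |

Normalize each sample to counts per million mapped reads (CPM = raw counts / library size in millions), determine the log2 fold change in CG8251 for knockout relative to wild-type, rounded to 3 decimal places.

CPM(wild-type) = 25415 / 12.08 = 2103.8907
CPM(knockout) = 59159 / 11.37 = 5203.0783
Fold change = 5203.0783 / 2103.8907 = 2.47307
log2(2.47307) = 1.3063

1.306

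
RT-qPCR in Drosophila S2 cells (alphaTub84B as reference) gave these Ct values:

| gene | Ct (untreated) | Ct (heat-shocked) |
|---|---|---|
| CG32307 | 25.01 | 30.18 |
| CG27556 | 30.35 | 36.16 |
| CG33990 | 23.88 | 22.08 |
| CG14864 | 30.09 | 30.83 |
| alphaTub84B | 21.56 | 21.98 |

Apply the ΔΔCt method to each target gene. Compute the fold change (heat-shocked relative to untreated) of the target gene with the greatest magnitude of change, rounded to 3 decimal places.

0.024

CG32307: ΔΔCt = (30.18−21.98) − (25.01−21.56) = 8.20 − 3.45 = 4.75; fold change = 2^-4.75 = 0.037
CG27556: ΔΔCt = (36.16−21.98) − (30.35−21.56) = 14.18 − 8.79 = 5.39; fold change = 2^-5.39 = 0.024
CG33990: ΔΔCt = (22.08−21.98) − (23.88−21.56) = 0.10 − 2.32 = -2.22; fold change = 2^2.22 = 4.659
CG14864: ΔΔCt = (30.83−21.98) − (30.09−21.56) = 8.85 − 8.53 = 0.32; fold change = 2^-0.32 = 0.801
CG27556 has the largest |ΔΔCt| = 5.39.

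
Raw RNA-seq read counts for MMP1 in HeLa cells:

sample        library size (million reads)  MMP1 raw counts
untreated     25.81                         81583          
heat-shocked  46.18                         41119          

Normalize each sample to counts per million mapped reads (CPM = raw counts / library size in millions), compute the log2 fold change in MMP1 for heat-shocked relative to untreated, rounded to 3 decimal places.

CPM(untreated) = 81583 / 25.81 = 3160.9066
CPM(heat-shocked) = 41119 / 46.18 = 890.4071
Fold change = 890.4071 / 3160.9066 = 0.28169
log2(0.28169) = -1.8278

-1.828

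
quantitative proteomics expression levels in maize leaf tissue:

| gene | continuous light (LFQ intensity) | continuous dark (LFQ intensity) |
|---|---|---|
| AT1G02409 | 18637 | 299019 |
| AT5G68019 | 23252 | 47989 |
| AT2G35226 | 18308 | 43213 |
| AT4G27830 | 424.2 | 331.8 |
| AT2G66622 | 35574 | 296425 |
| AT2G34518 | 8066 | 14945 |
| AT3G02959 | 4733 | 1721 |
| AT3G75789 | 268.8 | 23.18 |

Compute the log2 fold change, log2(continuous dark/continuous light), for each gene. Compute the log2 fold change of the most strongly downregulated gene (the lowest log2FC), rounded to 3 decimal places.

-3.536

log2(299019/18637) = 4.004  (AT1G02409)
log2(47989/23252) = 1.045  (AT5G68019)
log2(43213/18308) = 1.239  (AT2G35226)
log2(331.8/424.2) = -0.354  (AT4G27830)
log2(296425/35574) = 3.059  (AT2G66622)
log2(14945/8066) = 0.890  (AT2G34518)
log2(1721/4733) = -1.460  (AT3G02959)
log2(23.18/268.8) = -3.536  (AT3G75789)
AT3G75789 is most strongly downregulated.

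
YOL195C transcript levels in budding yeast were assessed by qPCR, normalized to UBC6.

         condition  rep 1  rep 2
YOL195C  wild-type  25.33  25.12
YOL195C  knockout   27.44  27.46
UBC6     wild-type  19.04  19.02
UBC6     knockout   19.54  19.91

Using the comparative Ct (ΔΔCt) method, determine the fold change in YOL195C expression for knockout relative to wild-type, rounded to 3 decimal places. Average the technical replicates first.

Mean Ct: YOL195C wild-type 25.225; YOL195C knockout 27.450; UBC6 wild-type 19.030; UBC6 knockout 19.725
ΔCt(wild-type) = 25.225 − 19.030 = 6.195
ΔCt(knockout) = 27.450 − 19.725 = 7.725
ΔΔCt = 7.725 − 6.195 = 1.530
Fold change = 2^(−1.530) = 0.3463

0.346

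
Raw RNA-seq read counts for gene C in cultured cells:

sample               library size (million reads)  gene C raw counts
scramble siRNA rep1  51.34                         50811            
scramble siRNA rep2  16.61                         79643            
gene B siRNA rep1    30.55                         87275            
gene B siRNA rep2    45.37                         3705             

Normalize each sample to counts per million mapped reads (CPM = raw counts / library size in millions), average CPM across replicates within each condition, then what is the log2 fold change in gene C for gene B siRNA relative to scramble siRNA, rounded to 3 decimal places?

CPM(scramble siRNA rep1) = 50811 / 51.34 = 989.6961
CPM(scramble siRNA rep2) = 79643 / 16.61 = 4794.8826
CPM(gene B siRNA rep1) = 87275 / 30.55 = 2856.7921
CPM(gene B siRNA rep2) = 3705 / 45.37 = 81.6619
mean CPM(scramble siRNA) = 2892.2894; mean CPM(gene B siRNA) = 1469.2270
Fold change = 1469.2270 / 2892.2894 = 0.50798
log2(0.50798) = -0.9772

-0.977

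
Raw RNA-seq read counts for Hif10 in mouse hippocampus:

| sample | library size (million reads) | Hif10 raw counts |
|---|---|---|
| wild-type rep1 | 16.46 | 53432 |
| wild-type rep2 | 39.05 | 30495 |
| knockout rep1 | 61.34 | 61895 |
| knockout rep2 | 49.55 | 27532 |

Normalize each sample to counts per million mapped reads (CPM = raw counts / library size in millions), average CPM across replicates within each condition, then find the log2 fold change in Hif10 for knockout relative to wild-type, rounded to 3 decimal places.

CPM(wild-type rep1) = 53432 / 16.46 = 3246.1725
CPM(wild-type rep2) = 30495 / 39.05 = 780.9219
CPM(knockout rep1) = 61895 / 61.34 = 1009.0479
CPM(knockout rep2) = 27532 / 49.55 = 555.6408
mean CPM(wild-type) = 2013.5472; mean CPM(knockout) = 782.3443
Fold change = 782.3443 / 2013.5472 = 0.38854
log2(0.38854) = -1.3639

-1.364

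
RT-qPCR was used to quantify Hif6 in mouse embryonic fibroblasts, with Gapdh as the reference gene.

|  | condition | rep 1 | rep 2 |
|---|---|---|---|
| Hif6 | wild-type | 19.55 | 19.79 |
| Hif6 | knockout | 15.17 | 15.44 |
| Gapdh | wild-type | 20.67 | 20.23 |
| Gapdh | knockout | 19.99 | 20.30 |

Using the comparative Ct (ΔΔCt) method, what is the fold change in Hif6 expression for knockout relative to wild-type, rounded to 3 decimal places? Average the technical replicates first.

16.679

Mean Ct: Hif6 wild-type 19.670; Hif6 knockout 15.305; Gapdh wild-type 20.450; Gapdh knockout 20.145
ΔCt(wild-type) = 19.670 − 20.450 = -0.780
ΔCt(knockout) = 15.305 − 20.145 = -4.840
ΔΔCt = -4.840 − (-0.780) = -4.060
Fold change = 2^(−(-4.060)) = 2^4.060 = 16.6795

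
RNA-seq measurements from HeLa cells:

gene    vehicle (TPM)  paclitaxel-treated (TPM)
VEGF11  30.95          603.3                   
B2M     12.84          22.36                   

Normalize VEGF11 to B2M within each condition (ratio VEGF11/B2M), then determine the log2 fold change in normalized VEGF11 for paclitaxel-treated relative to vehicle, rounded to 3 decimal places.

3.485

VEGF11/B2M (vehicle) = 30.95 / 12.84 = 2.4104
VEGF11/B2M (paclitaxel-treated) = 603.3 / 22.36 = 26.981
Fold change = 26.981 / 2.4104 = 11.1935
log2(11.1935) = 3.4846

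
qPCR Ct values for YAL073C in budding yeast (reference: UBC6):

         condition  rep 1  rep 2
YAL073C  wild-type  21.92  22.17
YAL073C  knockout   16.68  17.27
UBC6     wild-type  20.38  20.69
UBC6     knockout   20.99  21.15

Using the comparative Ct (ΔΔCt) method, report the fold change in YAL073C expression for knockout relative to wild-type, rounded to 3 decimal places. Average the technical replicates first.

Mean Ct: YAL073C wild-type 22.045; YAL073C knockout 16.975; UBC6 wild-type 20.535; UBC6 knockout 21.070
ΔCt(wild-type) = 22.045 − 20.535 = 1.510
ΔCt(knockout) = 16.975 − 21.070 = -4.095
ΔΔCt = -4.095 − 1.510 = -5.605
Fold change = 2^(−(-5.605)) = 2^5.605 = 48.6713

48.671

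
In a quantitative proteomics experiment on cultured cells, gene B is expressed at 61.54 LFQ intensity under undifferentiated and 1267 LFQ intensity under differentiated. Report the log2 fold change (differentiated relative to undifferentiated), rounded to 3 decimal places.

4.364

Fold change = 1267 / 61.54 = 20.5882
log2(20.5882) = 4.3637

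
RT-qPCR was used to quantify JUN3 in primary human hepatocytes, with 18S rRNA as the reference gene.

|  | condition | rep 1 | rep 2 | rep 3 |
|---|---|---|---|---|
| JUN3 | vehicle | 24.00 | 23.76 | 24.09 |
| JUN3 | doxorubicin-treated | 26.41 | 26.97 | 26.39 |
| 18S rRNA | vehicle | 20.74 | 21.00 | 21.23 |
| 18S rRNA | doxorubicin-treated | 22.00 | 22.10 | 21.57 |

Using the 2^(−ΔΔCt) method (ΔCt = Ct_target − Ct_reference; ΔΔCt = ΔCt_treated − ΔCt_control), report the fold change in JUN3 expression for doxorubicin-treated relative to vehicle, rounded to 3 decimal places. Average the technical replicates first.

0.299

Mean Ct: JUN3 vehicle 23.950; JUN3 doxorubicin-treated 26.590; 18S rRNA vehicle 20.990; 18S rRNA doxorubicin-treated 21.890
ΔCt(vehicle) = 23.950 − 20.990 = 2.960
ΔCt(doxorubicin-treated) = 26.590 − 21.890 = 4.700
ΔΔCt = 4.700 − 2.960 = 1.740
Fold change = 2^(−1.740) = 0.2994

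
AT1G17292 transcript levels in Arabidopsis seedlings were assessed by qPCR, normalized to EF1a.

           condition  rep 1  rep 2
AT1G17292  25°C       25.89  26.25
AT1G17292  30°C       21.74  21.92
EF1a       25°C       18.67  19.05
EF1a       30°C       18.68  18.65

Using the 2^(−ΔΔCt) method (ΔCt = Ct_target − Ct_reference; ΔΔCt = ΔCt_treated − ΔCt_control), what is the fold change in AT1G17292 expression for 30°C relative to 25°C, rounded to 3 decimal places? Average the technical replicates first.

16.507

Mean Ct: AT1G17292 25°C 26.070; AT1G17292 30°C 21.830; EF1a 25°C 18.860; EF1a 30°C 18.665
ΔCt(25°C) = 26.070 − 18.860 = 7.210
ΔCt(30°C) = 21.830 − 18.665 = 3.165
ΔΔCt = 3.165 − 7.210 = -4.045
Fold change = 2^(−(-4.045)) = 2^4.045 = 16.5069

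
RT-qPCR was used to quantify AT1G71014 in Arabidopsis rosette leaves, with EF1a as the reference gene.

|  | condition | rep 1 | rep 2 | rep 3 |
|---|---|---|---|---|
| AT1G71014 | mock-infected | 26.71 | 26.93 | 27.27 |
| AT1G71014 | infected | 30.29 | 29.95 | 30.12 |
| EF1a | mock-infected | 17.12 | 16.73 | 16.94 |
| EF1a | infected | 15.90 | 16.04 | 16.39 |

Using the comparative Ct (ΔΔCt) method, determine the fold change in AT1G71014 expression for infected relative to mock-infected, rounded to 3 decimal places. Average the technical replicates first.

0.064

Mean Ct: AT1G71014 mock-infected 26.970; AT1G71014 infected 30.120; EF1a mock-infected 16.930; EF1a infected 16.110
ΔCt(mock-infected) = 26.970 − 16.930 = 10.040
ΔCt(infected) = 30.120 − 16.110 = 14.010
ΔΔCt = 14.010 − 10.040 = 3.970
Fold change = 2^(−3.970) = 0.0638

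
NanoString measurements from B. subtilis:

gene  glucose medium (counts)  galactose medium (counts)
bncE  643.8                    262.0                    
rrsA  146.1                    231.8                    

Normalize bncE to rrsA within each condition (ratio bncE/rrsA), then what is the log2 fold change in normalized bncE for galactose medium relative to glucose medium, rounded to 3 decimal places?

bncE/rrsA (glucose medium) = 643.8 / 146.1 = 4.4066
bncE/rrsA (galactose medium) = 262.0 / 231.8 = 1.1303
Fold change = 1.1303 / 4.4066 = 0.2565
log2(0.2565) = -1.9630

-1.963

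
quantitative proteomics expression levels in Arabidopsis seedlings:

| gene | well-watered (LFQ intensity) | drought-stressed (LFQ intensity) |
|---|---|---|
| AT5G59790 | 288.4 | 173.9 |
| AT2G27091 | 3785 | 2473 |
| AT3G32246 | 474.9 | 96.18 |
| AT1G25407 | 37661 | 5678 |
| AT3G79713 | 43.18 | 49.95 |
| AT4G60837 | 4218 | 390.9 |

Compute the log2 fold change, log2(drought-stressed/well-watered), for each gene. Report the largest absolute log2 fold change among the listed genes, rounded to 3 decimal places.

log2(173.9/288.4) = -0.730  (AT5G59790)
log2(2473/3785) = -0.614  (AT2G27091)
log2(96.18/474.9) = -2.304  (AT3G32246)
log2(5678/37661) = -2.730  (AT1G25407)
log2(49.95/43.18) = 0.210  (AT3G79713)
log2(390.9/4218) = -3.432  (AT4G60837)
The largest magnitude belongs to AT4G60837.

3.432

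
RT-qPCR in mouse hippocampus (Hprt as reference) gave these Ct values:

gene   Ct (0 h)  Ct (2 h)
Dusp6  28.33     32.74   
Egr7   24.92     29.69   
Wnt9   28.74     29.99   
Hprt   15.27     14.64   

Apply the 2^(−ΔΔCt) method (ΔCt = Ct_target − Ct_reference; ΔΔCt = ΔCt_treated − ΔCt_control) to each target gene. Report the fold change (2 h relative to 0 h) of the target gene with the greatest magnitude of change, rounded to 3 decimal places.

0.024

Dusp6: ΔΔCt = (32.74−14.64) − (28.33−15.27) = 18.10 − 13.06 = 5.04; fold change = 2^-5.04 = 0.030
Egr7: ΔΔCt = (29.69−14.64) − (24.92−15.27) = 15.05 − 9.65 = 5.40; fold change = 2^-5.40 = 0.024
Wnt9: ΔΔCt = (29.99−14.64) − (28.74−15.27) = 15.35 − 13.47 = 1.88; fold change = 2^-1.88 = 0.272
Egr7 has the largest |ΔΔCt| = 5.40.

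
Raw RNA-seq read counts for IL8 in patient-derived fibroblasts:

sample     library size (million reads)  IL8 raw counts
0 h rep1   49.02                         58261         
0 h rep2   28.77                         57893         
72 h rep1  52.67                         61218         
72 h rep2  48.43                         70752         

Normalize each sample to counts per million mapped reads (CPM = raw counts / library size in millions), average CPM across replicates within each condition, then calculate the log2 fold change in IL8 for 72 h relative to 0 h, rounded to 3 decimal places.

CPM(0 h rep1) = 58261 / 49.02 = 1188.5149
CPM(0 h rep2) = 57893 / 28.77 = 2012.2697
CPM(72 h rep1) = 61218 / 52.67 = 1162.2935
CPM(72 h rep2) = 70752 / 48.43 = 1460.9127
mean CPM(0 h) = 1600.3923; mean CPM(72 h) = 1311.6031
Fold change = 1311.6031 / 1600.3923 = 0.81955
log2(0.81955) = -0.2871

-0.287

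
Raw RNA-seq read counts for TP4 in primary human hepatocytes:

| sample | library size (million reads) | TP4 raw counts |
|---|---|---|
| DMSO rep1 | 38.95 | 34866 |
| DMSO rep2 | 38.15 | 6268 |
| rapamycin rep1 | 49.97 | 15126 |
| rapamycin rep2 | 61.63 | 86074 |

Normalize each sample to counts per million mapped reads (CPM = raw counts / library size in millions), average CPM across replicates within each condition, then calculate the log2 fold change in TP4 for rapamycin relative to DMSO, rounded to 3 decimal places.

0.682

CPM(DMSO rep1) = 34866 / 38.95 = 895.1476
CPM(DMSO rep2) = 6268 / 38.15 = 164.2988
CPM(rapamycin rep1) = 15126 / 49.97 = 302.7016
CPM(rapamycin rep2) = 86074 / 61.63 = 1396.6250
mean CPM(DMSO) = 529.7232; mean CPM(rapamycin) = 849.6633
Fold change = 849.6633 / 529.7232 = 1.60398
log2(1.60398) = 0.6817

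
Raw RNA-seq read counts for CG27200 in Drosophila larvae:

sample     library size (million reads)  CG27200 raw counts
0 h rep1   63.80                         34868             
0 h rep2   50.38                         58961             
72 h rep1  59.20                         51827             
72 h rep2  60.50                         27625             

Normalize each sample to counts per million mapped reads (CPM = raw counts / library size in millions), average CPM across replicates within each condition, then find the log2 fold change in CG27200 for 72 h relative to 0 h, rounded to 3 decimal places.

CPM(0 h rep1) = 34868 / 63.80 = 546.5204
CPM(0 h rep2) = 58961 / 50.38 = 1170.3255
CPM(72 h rep1) = 51827 / 59.20 = 875.4561
CPM(72 h rep2) = 27625 / 60.50 = 456.6116
mean CPM(0 h) = 858.4230; mean CPM(72 h) = 666.0338
Fold change = 666.0338 / 858.4230 = 0.77588
log2(0.77588) = -0.3661

-0.366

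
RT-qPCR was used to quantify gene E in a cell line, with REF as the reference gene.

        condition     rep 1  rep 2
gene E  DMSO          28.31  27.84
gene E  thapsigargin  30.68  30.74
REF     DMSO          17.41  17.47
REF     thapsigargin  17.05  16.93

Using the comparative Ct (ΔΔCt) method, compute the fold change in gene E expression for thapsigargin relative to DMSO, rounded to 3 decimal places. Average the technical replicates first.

Mean Ct: gene E DMSO 28.075; gene E thapsigargin 30.710; REF DMSO 17.440; REF thapsigargin 16.990
ΔCt(DMSO) = 28.075 − 17.440 = 10.635
ΔCt(thapsigargin) = 30.710 − 16.990 = 13.720
ΔΔCt = 13.720 − 10.635 = 3.085
Fold change = 2^(−3.085) = 0.1178

0.118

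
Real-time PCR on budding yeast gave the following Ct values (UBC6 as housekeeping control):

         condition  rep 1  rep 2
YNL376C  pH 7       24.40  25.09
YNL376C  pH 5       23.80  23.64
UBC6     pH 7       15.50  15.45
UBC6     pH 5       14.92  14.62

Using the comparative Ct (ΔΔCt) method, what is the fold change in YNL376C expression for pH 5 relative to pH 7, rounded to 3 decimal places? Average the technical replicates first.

1.248

Mean Ct: YNL376C pH 7 24.745; YNL376C pH 5 23.720; UBC6 pH 7 15.475; UBC6 pH 5 14.770
ΔCt(pH 7) = 24.745 − 15.475 = 9.270
ΔCt(pH 5) = 23.720 − 14.770 = 8.950
ΔΔCt = 8.950 − 9.270 = -0.320
Fold change = 2^(−(-0.320)) = 2^0.320 = 1.2483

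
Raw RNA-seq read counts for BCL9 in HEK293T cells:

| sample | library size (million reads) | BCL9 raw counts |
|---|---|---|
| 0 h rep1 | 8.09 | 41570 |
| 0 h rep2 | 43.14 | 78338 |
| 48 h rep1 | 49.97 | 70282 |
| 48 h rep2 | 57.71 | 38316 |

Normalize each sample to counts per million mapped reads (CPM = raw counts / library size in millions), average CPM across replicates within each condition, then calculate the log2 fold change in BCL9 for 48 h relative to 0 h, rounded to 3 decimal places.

CPM(0 h rep1) = 41570 / 8.09 = 5138.4425
CPM(0 h rep2) = 78338 / 43.14 = 1815.9017
CPM(48 h rep1) = 70282 / 49.97 = 1406.4839
CPM(48 h rep2) = 38316 / 57.71 = 663.9404
mean CPM(0 h) = 3477.1721; mean CPM(48 h) = 1035.2121
Fold change = 1035.2121 / 3477.1721 = 0.29772
log2(0.29772) = -1.7480

-1.748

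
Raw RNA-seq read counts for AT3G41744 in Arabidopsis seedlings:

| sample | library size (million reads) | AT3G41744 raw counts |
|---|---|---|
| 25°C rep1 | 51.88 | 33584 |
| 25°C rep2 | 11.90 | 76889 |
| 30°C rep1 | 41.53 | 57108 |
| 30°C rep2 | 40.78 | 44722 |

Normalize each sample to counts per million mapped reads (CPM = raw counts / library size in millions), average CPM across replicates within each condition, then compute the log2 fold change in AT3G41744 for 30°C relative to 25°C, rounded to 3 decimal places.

CPM(25°C rep1) = 33584 / 51.88 = 647.3400
CPM(25°C rep2) = 76889 / 11.90 = 6461.2605
CPM(30°C rep1) = 57108 / 41.53 = 1375.1023
CPM(30°C rep2) = 44722 / 40.78 = 1096.6650
mean CPM(25°C) = 3554.3003; mean CPM(30°C) = 1235.8837
Fold change = 1235.8837 / 3554.3003 = 0.34772
log2(0.34772) = -1.5240

-1.524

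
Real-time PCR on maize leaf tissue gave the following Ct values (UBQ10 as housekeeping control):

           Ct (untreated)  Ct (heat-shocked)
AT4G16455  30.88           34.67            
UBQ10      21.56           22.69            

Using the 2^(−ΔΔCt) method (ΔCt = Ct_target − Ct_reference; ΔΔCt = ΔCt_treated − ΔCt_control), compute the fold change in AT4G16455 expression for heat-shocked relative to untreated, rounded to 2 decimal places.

0.16

ΔCt(untreated) = 30.880 − 21.560 = 9.320
ΔCt(heat-shocked) = 34.670 − 22.690 = 11.980
ΔΔCt = 11.980 − 9.320 = 2.660
Fold change = 2^(−2.660) = 0.158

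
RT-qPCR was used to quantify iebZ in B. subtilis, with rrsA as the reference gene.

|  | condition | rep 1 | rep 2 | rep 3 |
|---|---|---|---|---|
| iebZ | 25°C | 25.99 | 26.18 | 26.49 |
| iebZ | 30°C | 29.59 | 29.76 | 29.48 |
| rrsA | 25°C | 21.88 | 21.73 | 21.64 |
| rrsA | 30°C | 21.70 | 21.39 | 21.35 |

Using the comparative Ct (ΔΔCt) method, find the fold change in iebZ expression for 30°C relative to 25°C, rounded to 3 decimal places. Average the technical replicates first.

Mean Ct: iebZ 25°C 26.220; iebZ 30°C 29.610; rrsA 25°C 21.750; rrsA 30°C 21.480
ΔCt(25°C) = 26.220 − 21.750 = 4.470
ΔCt(30°C) = 29.610 − 21.480 = 8.130
ΔΔCt = 8.130 − 4.470 = 3.660
Fold change = 2^(−3.660) = 0.0791

0.079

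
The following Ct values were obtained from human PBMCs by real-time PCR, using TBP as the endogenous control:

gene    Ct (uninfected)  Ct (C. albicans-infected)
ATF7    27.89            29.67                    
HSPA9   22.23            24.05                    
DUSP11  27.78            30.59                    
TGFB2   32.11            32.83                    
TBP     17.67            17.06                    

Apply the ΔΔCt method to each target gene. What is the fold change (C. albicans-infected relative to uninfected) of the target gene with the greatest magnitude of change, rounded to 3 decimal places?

0.093

ATF7: ΔΔCt = (29.67−17.06) − (27.89−17.67) = 12.61 − 10.22 = 2.39; fold change = 2^-2.39 = 0.191
HSPA9: ΔΔCt = (24.05−17.06) − (22.23−17.67) = 6.99 − 4.56 = 2.43; fold change = 2^-2.43 = 0.186
DUSP11: ΔΔCt = (30.59−17.06) − (27.78−17.67) = 13.53 − 10.11 = 3.42; fold change = 2^-3.42 = 0.093
TGFB2: ΔΔCt = (32.83−17.06) − (32.11−17.67) = 15.77 − 14.44 = 1.33; fold change = 2^-1.33 = 0.398
DUSP11 has the largest |ΔΔCt| = 3.42.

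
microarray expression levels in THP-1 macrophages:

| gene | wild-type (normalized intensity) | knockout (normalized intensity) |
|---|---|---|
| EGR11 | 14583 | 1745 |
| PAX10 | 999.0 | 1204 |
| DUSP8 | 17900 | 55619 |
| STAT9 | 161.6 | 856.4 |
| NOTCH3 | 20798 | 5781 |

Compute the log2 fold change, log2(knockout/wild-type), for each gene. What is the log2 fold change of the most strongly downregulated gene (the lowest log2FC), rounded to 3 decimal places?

log2(1745/14583) = -3.063  (EGR11)
log2(1204/999.0) = 0.269  (PAX10)
log2(55619/17900) = 1.636  (DUSP8)
log2(856.4/161.6) = 2.406  (STAT9)
log2(5781/20798) = -1.847  (NOTCH3)
EGR11 is most strongly downregulated.

-3.063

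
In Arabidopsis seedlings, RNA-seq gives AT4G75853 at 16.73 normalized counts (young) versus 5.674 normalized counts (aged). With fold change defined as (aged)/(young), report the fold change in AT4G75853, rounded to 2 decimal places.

Fold change = 5.674 / 16.73 = 0.339
AT4G75853 is downregulated.

0.34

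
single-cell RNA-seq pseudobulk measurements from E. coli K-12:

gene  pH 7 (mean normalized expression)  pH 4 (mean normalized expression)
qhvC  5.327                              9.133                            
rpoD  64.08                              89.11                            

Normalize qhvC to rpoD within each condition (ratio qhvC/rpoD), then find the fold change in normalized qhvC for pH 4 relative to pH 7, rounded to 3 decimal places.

1.233

qhvC/rpoD (pH 7) = 5.327 / 64.08 = 0.08313
qhvC/rpoD (pH 4) = 9.133 / 89.11 = 0.10249
Fold change = 0.10249 / 0.08313 = 1.2329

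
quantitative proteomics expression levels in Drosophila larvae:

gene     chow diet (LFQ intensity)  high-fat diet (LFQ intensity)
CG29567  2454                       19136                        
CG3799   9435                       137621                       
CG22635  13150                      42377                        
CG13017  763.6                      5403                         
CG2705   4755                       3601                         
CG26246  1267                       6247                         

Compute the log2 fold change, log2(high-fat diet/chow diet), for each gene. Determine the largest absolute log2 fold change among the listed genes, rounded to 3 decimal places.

log2(19136/2454) = 2.963  (CG29567)
log2(137621/9435) = 3.867  (CG3799)
log2(42377/13150) = 1.688  (CG22635)
log2(5403/763.6) = 2.823  (CG13017)
log2(3601/4755) = -0.401  (CG2705)
log2(6247/1267) = 2.302  (CG26246)
The largest magnitude belongs to CG3799.

3.867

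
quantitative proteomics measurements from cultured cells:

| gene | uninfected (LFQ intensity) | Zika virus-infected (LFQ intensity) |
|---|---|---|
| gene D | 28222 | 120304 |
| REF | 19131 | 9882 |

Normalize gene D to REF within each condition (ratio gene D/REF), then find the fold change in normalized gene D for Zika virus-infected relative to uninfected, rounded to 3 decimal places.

gene D/REF (uninfected) = 28222 / 19131 = 1.4752
gene D/REF (Zika virus-infected) = 120304 / 9882 = 12.174
Fold change = 12.174 / 1.4752 = 8.2525

8.252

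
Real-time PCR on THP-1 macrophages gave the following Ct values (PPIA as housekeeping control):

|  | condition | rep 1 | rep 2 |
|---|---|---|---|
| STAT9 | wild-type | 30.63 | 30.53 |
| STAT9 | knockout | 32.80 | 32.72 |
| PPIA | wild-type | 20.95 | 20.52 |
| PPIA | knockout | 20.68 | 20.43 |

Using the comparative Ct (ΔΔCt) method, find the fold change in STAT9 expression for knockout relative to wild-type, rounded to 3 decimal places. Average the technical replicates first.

Mean Ct: STAT9 wild-type 30.580; STAT9 knockout 32.760; PPIA wild-type 20.735; PPIA knockout 20.555
ΔCt(wild-type) = 30.580 − 20.735 = 9.845
ΔCt(knockout) = 32.760 − 20.555 = 12.205
ΔΔCt = 12.205 − 9.845 = 2.360
Fold change = 2^(−2.360) = 0.1948

0.195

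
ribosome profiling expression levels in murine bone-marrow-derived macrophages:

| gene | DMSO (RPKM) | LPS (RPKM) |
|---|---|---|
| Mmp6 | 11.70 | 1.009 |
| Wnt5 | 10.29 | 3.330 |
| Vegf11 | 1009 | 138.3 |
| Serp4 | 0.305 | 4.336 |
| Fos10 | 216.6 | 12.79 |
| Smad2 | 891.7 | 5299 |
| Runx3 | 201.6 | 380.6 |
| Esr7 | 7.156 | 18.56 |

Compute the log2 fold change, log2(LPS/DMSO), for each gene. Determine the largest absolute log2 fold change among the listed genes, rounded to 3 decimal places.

4.082

log2(1.009/11.70) = -3.536  (Mmp6)
log2(3.330/10.29) = -1.628  (Wnt5)
log2(138.3/1009) = -2.867  (Vegf11)
log2(4.336/0.305) = 3.829  (Serp4)
log2(12.79/216.6) = -4.082  (Fos10)
log2(5299/891.7) = 2.571  (Smad2)
log2(380.6/201.6) = 0.917  (Runx3)
log2(18.56/7.156) = 1.375  (Esr7)
The largest magnitude belongs to Fos10.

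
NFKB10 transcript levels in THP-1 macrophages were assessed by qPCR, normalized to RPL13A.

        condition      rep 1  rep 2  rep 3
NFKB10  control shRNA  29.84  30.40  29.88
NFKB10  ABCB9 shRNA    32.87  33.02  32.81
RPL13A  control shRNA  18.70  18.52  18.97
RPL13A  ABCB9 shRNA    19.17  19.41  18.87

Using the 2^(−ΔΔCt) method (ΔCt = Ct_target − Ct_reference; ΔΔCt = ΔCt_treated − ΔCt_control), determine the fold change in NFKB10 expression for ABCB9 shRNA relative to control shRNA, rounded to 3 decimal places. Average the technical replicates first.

0.184

Mean Ct: NFKB10 control shRNA 30.040; NFKB10 ABCB9 shRNA 32.900; RPL13A control shRNA 18.730; RPL13A ABCB9 shRNA 19.150
ΔCt(control shRNA) = 30.040 − 18.730 = 11.310
ΔCt(ABCB9 shRNA) = 32.900 − 19.150 = 13.750
ΔΔCt = 13.750 − 11.310 = 2.440
Fold change = 2^(−2.440) = 0.1843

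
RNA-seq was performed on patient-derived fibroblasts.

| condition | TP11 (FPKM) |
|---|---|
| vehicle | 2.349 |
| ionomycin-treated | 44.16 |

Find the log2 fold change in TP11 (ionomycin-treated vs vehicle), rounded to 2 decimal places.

4.23

Fold change = 44.16 / 2.349 = 18.7995
log2(18.7995) = 4.233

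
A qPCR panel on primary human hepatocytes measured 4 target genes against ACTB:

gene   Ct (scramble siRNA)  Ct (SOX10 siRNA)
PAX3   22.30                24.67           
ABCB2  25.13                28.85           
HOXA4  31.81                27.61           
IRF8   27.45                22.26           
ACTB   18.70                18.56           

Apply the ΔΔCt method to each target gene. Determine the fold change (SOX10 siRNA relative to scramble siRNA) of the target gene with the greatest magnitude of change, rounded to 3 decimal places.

PAX3: ΔΔCt = (24.67−18.56) − (22.30−18.70) = 6.11 − 3.60 = 2.51; fold change = 2^-2.51 = 0.176
ABCB2: ΔΔCt = (28.85−18.56) − (25.13−18.70) = 10.29 − 6.43 = 3.86; fold change = 2^-3.86 = 0.069
HOXA4: ΔΔCt = (27.61−18.56) − (31.81−18.70) = 9.05 − 13.11 = -4.06; fold change = 2^4.06 = 16.679
IRF8: ΔΔCt = (22.26−18.56) − (27.45−18.70) = 3.70 − 8.75 = -5.05; fold change = 2^5.05 = 33.128
IRF8 has the largest |ΔΔCt| = 5.05.

33.128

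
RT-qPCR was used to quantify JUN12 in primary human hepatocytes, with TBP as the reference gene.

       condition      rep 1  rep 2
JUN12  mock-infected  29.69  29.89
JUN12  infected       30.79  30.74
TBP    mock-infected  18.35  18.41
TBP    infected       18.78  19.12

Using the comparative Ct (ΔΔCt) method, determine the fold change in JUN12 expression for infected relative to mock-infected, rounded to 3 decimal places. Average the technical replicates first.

Mean Ct: JUN12 mock-infected 29.790; JUN12 infected 30.765; TBP mock-infected 18.380; TBP infected 18.950
ΔCt(mock-infected) = 29.790 − 18.380 = 11.410
ΔCt(infected) = 30.765 − 18.950 = 11.815
ΔΔCt = 11.815 − 11.410 = 0.405
Fold change = 2^(−0.405) = 0.7552

0.755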